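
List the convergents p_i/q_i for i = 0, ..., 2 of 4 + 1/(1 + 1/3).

4/1, 5/1, 19/4

Using the convergent recurrence p_i = a_i*p_{i-1} + p_{i-2}, q_i = a_i*q_{i-1} + q_{i-2} with p_{-2}=0, p_{-1}=1, q_{-2}=1, q_{-1}=0:
  i=0: a_0=4, p_0 = 4*1 + 0 = 4, q_0 = 4*0 + 1 = 1.
  i=1: a_1=1, p_1 = 1*4 + 1 = 5, q_1 = 1*1 + 0 = 1.
  i=2: a_2=3, p_2 = 3*5 + 4 = 19, q_2 = 3*1 + 1 = 4.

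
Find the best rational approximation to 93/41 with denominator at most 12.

25/11

Expand x = 93/41 as a continued fraction with the Euclidean algorithm:
  93 = 2*41 + 11, so a_0 = 2.
  41 = 3*11 + 8, so a_1 = 3.
  11 = 1*8 + 3, so a_2 = 1.
  8 = 2*3 + 2, so a_3 = 2.
  3 = 1*2 + 1, so a_4 = 1.
  2 = 2*1 + 0, so a_5 = 2.
so x = [2; 3, 1, 2, 1, 2].
Convergents (p_i = a_i*p_{i-1} + p_{i-2}, q_i = a_i*q_{i-1} + q_{i-2} with p_{-2}=0, p_{-1}=1, q_{-2}=1, q_{-1}=0), until the denominator exceeds 12:
  i=0: a_0=2, p_0 = 2*1 + 0 = 2, q_0 = 2*0 + 1 = 1.
  i=1: a_1=3, p_1 = 3*2 + 1 = 7, q_1 = 3*1 + 0 = 3.
  i=2: a_2=1, p_2 = 1*7 + 2 = 9, q_2 = 1*3 + 1 = 4.
  i=3: a_3=2, p_3 = 2*9 + 7 = 25, q_3 = 2*4 + 3 = 11.
  i=4: a_4=1, p_4 = 1*25 + 9 = 34, q_4 = 1*11 + 4 = 15.
q_4 = 15 > 12, so the last convergent with denominator <= 12 is p_3/q_3 = 25/11.
The closest fraction with denominator <= 12 is either p_3/q_3 or the intermediate fraction (k*p_3 + p_2)/(k*q_3 + q_2) with the largest k >= 1 whose denominator stays <= 12; these approach x as k grows, and every other convergent or intermediate fraction in range is farther away.
Largest k: floor((12 - q_2)/q_3) = floor((12 - 4)/11) = 0.
Since k = 0, no intermediate fraction beyond p_3/q_3 has denominator <= 12, so the convergent 25/11 is the closest (its error is |93*11 - 25*41|/(41*11) = 2/451).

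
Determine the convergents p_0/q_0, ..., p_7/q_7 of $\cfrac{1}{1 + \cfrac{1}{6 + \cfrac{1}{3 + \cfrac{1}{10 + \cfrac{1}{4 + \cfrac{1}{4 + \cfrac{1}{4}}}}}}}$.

Using the convergent recurrence p_i = a_i*p_{i-1} + p_{i-2}, q_i = a_i*q_{i-1} + q_{i-2} with p_{-2}=0, p_{-1}=1, q_{-2}=1, q_{-1}=0:
  i=0: a_0=0, p_0 = 0*1 + 0 = 0, q_0 = 0*0 + 1 = 1.
  i=1: a_1=1, p_1 = 1*0 + 1 = 1, q_1 = 1*1 + 0 = 1.
  i=2: a_2=6, p_2 = 6*1 + 0 = 6, q_2 = 6*1 + 1 = 7.
  i=3: a_3=3, p_3 = 3*6 + 1 = 19, q_3 = 3*7 + 1 = 22.
  i=4: a_4=10, p_4 = 10*19 + 6 = 196, q_4 = 10*22 + 7 = 227.
  i=5: a_5=4, p_5 = 4*196 + 19 = 803, q_5 = 4*227 + 22 = 930.
  i=6: a_6=4, p_6 = 4*803 + 196 = 3408, q_6 = 4*930 + 227 = 3947.
  i=7: a_7=4, p_7 = 4*3408 + 803 = 14435, q_7 = 4*3947 + 930 = 16718.

0/1, 1/1, 6/7, 19/22, 196/227, 803/930, 3408/3947, 14435/16718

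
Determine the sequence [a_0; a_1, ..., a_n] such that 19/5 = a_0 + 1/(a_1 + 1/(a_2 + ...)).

Run the Euclidean algorithm on 19 and 5; the successive quotients are the partial quotients a_0, a_1, ... (each step inverts the fractional part left over by the previous one):
  19 = 3*5 + 4, so a_0 = 3.
  5 = 1*4 + 1, so a_1 = 1.
  4 = 4*1 + 0, so a_2 = 4.
The remainder reaches 0 after 3 divisions, so the expansion has 3 partial quotients, read off in order.

[3; 1, 4]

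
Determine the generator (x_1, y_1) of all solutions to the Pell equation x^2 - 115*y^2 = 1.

First expand sqrt(115) as a continued fraction. With x_i = (sqrt(115) + m_i)/d_i and (m_0, d_0) = (0, 1): a_0 = floor(sqrt(115)) = 10, since 10^2 = 100 <= 115 < 121 = 11^2.
Iterate m_{i+1} = d_i*a_i - m_i, d_{i+1} = (115 - m_{i+1}^2)/d_i, a_{i+1} = floor((a_0 + m_{i+1})/d_{i+1}):
  m_1 = 1*10 - 0 = 10, d_1 = (115 - 10^2)/1 = 15/1 = 15, a_1 = floor((10 + 10)/15) = 1.
  m_2 = 15*1 - 10 = 5, d_2 = (115 - 5^2)/15 = 90/15 = 6, a_2 = floor((10 + 5)/6) = 2.
  m_3 = 6*2 - 5 = 7, d_3 = (115 - 7^2)/6 = 66/6 = 11, a_3 = floor((10 + 7)/11) = 1.
  m_4 = 11*1 - 7 = 4, d_4 = (115 - 4^2)/11 = 99/11 = 9, a_4 = floor((10 + 4)/9) = 1.
  m_5 = 9*1 - 4 = 5, d_5 = (115 - 5^2)/9 = 90/9 = 10, a_5 = floor((10 + 5)/10) = 1.
  m_6 = 10*1 - 5 = 5, d_6 = (115 - 5^2)/10 = 90/10 = 9, a_6 = floor((10 + 5)/9) = 1.
  m_7 = 9*1 - 5 = 4, d_7 = (115 - 4^2)/9 = 99/9 = 11, a_7 = floor((10 + 4)/11) = 1.
  m_8 = 11*1 - 4 = 7, d_8 = (115 - 7^2)/11 = 66/11 = 6, a_8 = floor((10 + 7)/6) = 2.
  m_9 = 6*2 - 7 = 5, d_9 = (115 - 5^2)/6 = 90/6 = 15, a_9 = floor((10 + 5)/15) = 1.
  m_10 = 15*1 - 5 = 10, d_10 = (115 - 10^2)/15 = 15/15 = 1, a_10 = floor((10 + 10)/1) = 20.
  m_11 = 1*20 - 10 = 10, d_11 = (115 - 10^2)/1 = 15/1 = 15: (m_11, d_11) = (m_1, d_1) = (10, 15), so from here the quotients repeat a_1, ..., a_10; the period length is 10.
So sqrt(115) = [10; (1, 2, 1, 1, 1, 1, 1, 2, 1, 20)] with period length k = 10.
k is even, so the fundamental solution of x^2 - 115y^2 = 1 is (p_{k-1}, q_{k-1}) = (p_9, q_9); compute convergents through index 9.
Convergents (p_i = a_i*p_{i-1} + p_{i-2}, q_i = a_i*q_{i-1} + q_{i-2} with p_{-2}=0, p_{-1}=1, q_{-2}=1, q_{-1}=0):
  i=0: a_0=10, p_0 = 10*1 + 0 = 10, q_0 = 10*0 + 1 = 1.
  i=1: a_1=1, p_1 = 1*10 + 1 = 11, q_1 = 1*1 + 0 = 1.
  i=2: a_2=2, p_2 = 2*11 + 10 = 32, q_2 = 2*1 + 1 = 3.
  i=3: a_3=1, p_3 = 1*32 + 11 = 43, q_3 = 1*3 + 1 = 4.
  i=4: a_4=1, p_4 = 1*43 + 32 = 75, q_4 = 1*4 + 3 = 7.
  i=5: a_5=1, p_5 = 1*75 + 43 = 118, q_5 = 1*7 + 4 = 11.
  i=6: a_6=1, p_6 = 1*118 + 75 = 193, q_6 = 1*11 + 7 = 18.
  i=7: a_7=1, p_7 = 1*193 + 118 = 311, q_7 = 1*18 + 11 = 29.
  i=8: a_8=2, p_8 = 2*311 + 193 = 815, q_8 = 2*29 + 18 = 76.
  i=9: a_9=1, p_9 = 1*815 + 311 = 1126, q_9 = 1*76 + 29 = 105.
Check: 1126^2 - 115*105^2 = 1267876 - 1267875 = 1, so (x, y) = (1126, 105) solves the equation, and by the theorem it is the least positive solution.

(x, y) = (1126, 105)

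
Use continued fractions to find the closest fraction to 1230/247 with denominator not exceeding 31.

154/31

Expand x = 1230/247 as a continued fraction with the Euclidean algorithm:
  1230 = 4*247 + 242, so a_0 = 4.
  247 = 1*242 + 5, so a_1 = 1.
  242 = 48*5 + 2, so a_2 = 48.
  5 = 2*2 + 1, so a_3 = 2.
  2 = 2*1 + 0, so a_4 = 2.
so x = [4; 1, 48, 2, 2].
Convergents (p_i = a_i*p_{i-1} + p_{i-2}, q_i = a_i*q_{i-1} + q_{i-2} with p_{-2}=0, p_{-1}=1, q_{-2}=1, q_{-1}=0), until the denominator exceeds 31:
  i=0: a_0=4, p_0 = 4*1 + 0 = 4, q_0 = 4*0 + 1 = 1.
  i=1: a_1=1, p_1 = 1*4 + 1 = 5, q_1 = 1*1 + 0 = 1.
  i=2: a_2=48, p_2 = 48*5 + 4 = 244, q_2 = 48*1 + 1 = 49.
q_2 = 49 > 31, so the last convergent with denominator <= 31 is p_1/q_1 = 5/1.
The closest fraction with denominator <= 31 is either p_1/q_1 or the intermediate fraction (k*p_1 + p_0)/(k*q_1 + q_0) with the largest k >= 1 whose denominator stays <= 31; these approach x as k grows, and every other convergent or intermediate fraction in range is farther away.
Largest k: floor((31 - q_0)/q_1) = floor((31 - 1)/1) = 30.
That gives (30*5 + 4)/(30*1 + 1) = 154/31.
Compare the errors: |x - 5/1| = |1230*1 - 5*247|/(247*1) = 5/247, and |x - 154/31| = |1230*31 - 154*247|/(247*31) = 92/7657.
Cross-multiplying, 92*247 = 22724 < 38285 = 5*7657, so 92/7657 is smaller: the intermediate fraction 154/31 is closer to x than 5/1.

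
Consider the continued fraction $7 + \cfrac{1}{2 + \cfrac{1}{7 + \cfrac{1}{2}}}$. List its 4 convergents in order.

7/1, 15/2, 112/15, 239/32

Using the convergent recurrence p_i = a_i*p_{i-1} + p_{i-2}, q_i = a_i*q_{i-1} + q_{i-2} with p_{-2}=0, p_{-1}=1, q_{-2}=1, q_{-1}=0:
  i=0: a_0=7, p_0 = 7*1 + 0 = 7, q_0 = 7*0 + 1 = 1.
  i=1: a_1=2, p_1 = 2*7 + 1 = 15, q_1 = 2*1 + 0 = 2.
  i=2: a_2=7, p_2 = 7*15 + 7 = 112, q_2 = 7*2 + 1 = 15.
  i=3: a_3=2, p_3 = 2*112 + 15 = 239, q_3 = 2*15 + 2 = 32.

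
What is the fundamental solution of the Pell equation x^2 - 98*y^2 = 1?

First expand sqrt(98) as a continued fraction. With x_i = (sqrt(98) + m_i)/d_i and (m_0, d_0) = (0, 1): a_0 = floor(sqrt(98)) = 9, since 9^2 = 81 <= 98 < 100 = 10^2.
Iterate m_{i+1} = d_i*a_i - m_i, d_{i+1} = (98 - m_{i+1}^2)/d_i, a_{i+1} = floor((a_0 + m_{i+1})/d_{i+1}):
  m_1 = 1*9 - 0 = 9, d_1 = (98 - 9^2)/1 = 17/1 = 17, a_1 = floor((9 + 9)/17) = 1.
  m_2 = 17*1 - 9 = 8, d_2 = (98 - 8^2)/17 = 34/17 = 2, a_2 = floor((9 + 8)/2) = 8.
  m_3 = 2*8 - 8 = 8, d_3 = (98 - 8^2)/2 = 34/2 = 17, a_3 = floor((9 + 8)/17) = 1.
  m_4 = 17*1 - 8 = 9, d_4 = (98 - 9^2)/17 = 17/17 = 1, a_4 = floor((9 + 9)/1) = 18.
  m_5 = 1*18 - 9 = 9, d_5 = (98 - 9^2)/1 = 17/1 = 17: (m_5, d_5) = (m_1, d_1) = (9, 17), so from here the quotients repeat a_1, ..., a_4; the period length is 4.
So sqrt(98) = [9; (1, 8, 1, 18)] with period length k = 4.
k is even, so the fundamental solution of x^2 - 98y^2 = 1 is (p_{k-1}, q_{k-1}) = (p_3, q_3); compute convergents through index 3.
Convergents (p_i = a_i*p_{i-1} + p_{i-2}, q_i = a_i*q_{i-1} + q_{i-2} with p_{-2}=0, p_{-1}=1, q_{-2}=1, q_{-1}=0):
  i=0: a_0=9, p_0 = 9*1 + 0 = 9, q_0 = 9*0 + 1 = 1.
  i=1: a_1=1, p_1 = 1*9 + 1 = 10, q_1 = 1*1 + 0 = 1.
  i=2: a_2=8, p_2 = 8*10 + 9 = 89, q_2 = 8*1 + 1 = 9.
  i=3: a_3=1, p_3 = 1*89 + 10 = 99, q_3 = 1*9 + 1 = 10.
Check: 99^2 - 98*10^2 = 9801 - 9800 = 1, so (x, y) = (99, 10) solves the equation, and by the theorem it is the least positive solution.

(x, y) = (99, 10)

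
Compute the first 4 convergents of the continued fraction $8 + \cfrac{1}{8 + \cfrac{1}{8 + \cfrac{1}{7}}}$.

Using the convergent recurrence p_i = a_i*p_{i-1} + p_{i-2}, q_i = a_i*q_{i-1} + q_{i-2} with p_{-2}=0, p_{-1}=1, q_{-2}=1, q_{-1}=0:
  i=0: a_0=8, p_0 = 8*1 + 0 = 8, q_0 = 8*0 + 1 = 1.
  i=1: a_1=8, p_1 = 8*8 + 1 = 65, q_1 = 8*1 + 0 = 8.
  i=2: a_2=8, p_2 = 8*65 + 8 = 528, q_2 = 8*8 + 1 = 65.
  i=3: a_3=7, p_3 = 7*528 + 65 = 3761, q_3 = 7*65 + 8 = 463.

8/1, 65/8, 528/65, 3761/463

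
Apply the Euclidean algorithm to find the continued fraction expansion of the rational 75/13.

Run the Euclidean algorithm on 75 and 13; the successive quotients are the partial quotients a_0, a_1, ... (each step inverts the fractional part left over by the previous one):
  75 = 5*13 + 10, so a_0 = 5.
  13 = 1*10 + 3, so a_1 = 1.
  10 = 3*3 + 1, so a_2 = 3.
  3 = 3*1 + 0, so a_3 = 3.
The remainder reaches 0 after 4 divisions, so the expansion has 4 partial quotients, read off in order.

[5; 1, 3, 3]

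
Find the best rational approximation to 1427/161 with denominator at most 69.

195/22

Expand x = 1427/161 as a continued fraction with the Euclidean algorithm:
  1427 = 8*161 + 139, so a_0 = 8.
  161 = 1*139 + 22, so a_1 = 1.
  139 = 6*22 + 7, so a_2 = 6.
  22 = 3*7 + 1, so a_3 = 3.
  7 = 7*1 + 0, so a_4 = 7.
so x = [8; 1, 6, 3, 7].
Convergents (p_i = a_i*p_{i-1} + p_{i-2}, q_i = a_i*q_{i-1} + q_{i-2} with p_{-2}=0, p_{-1}=1, q_{-2}=1, q_{-1}=0), until the denominator exceeds 69:
  i=0: a_0=8, p_0 = 8*1 + 0 = 8, q_0 = 8*0 + 1 = 1.
  i=1: a_1=1, p_1 = 1*8 + 1 = 9, q_1 = 1*1 + 0 = 1.
  i=2: a_2=6, p_2 = 6*9 + 8 = 62, q_2 = 6*1 + 1 = 7.
  i=3: a_3=3, p_3 = 3*62 + 9 = 195, q_3 = 3*7 + 1 = 22.
  i=4: a_4=7, p_4 = 7*195 + 62 = 1427, q_4 = 7*22 + 7 = 161.
q_4 = 161 > 69, so the last convergent with denominator <= 69 is p_3/q_3 = 195/22.
The closest fraction with denominator <= 69 is either p_3/q_3 or the intermediate fraction (k*p_3 + p_2)/(k*q_3 + q_2) with the largest k >= 1 whose denominator stays <= 69; these approach x as k grows, and every other convergent or intermediate fraction in range is farther away.
Largest k: floor((69 - q_2)/q_3) = floor((69 - 7)/22) = 2.
That gives (2*195 + 62)/(2*22 + 7) = 452/51.
Compare the errors: |x - 195/22| = |1427*22 - 195*161|/(161*22) = 1/3542, and |x - 452/51| = |1427*51 - 452*161|/(161*51) = 5/8211.
Cross-multiplying, 1*8211 = 8211 < 17710 = 5*3542, so 1/3542 is smaller: the convergent 195/22 is closer to x than 452/51.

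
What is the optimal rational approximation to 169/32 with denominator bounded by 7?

Expand x = 169/32 as a continued fraction with the Euclidean algorithm:
  169 = 5*32 + 9, so a_0 = 5.
  32 = 3*9 + 5, so a_1 = 3.
  9 = 1*5 + 4, so a_2 = 1.
  5 = 1*4 + 1, so a_3 = 1.
  4 = 4*1 + 0, so a_4 = 4.
so x = [5; 3, 1, 1, 4].
Convergents (p_i = a_i*p_{i-1} + p_{i-2}, q_i = a_i*q_{i-1} + q_{i-2} with p_{-2}=0, p_{-1}=1, q_{-2}=1, q_{-1}=0), until the denominator exceeds 7:
  i=0: a_0=5, p_0 = 5*1 + 0 = 5, q_0 = 5*0 + 1 = 1.
  i=1: a_1=3, p_1 = 3*5 + 1 = 16, q_1 = 3*1 + 0 = 3.
  i=2: a_2=1, p_2 = 1*16 + 5 = 21, q_2 = 1*3 + 1 = 4.
  i=3: a_3=1, p_3 = 1*21 + 16 = 37, q_3 = 1*4 + 3 = 7.
  i=4: a_4=4, p_4 = 4*37 + 21 = 169, q_4 = 4*7 + 4 = 32.
q_4 = 32 > 7, so the last convergent with denominator <= 7 is p_3/q_3 = 37/7.
The closest fraction with denominator <= 7 is either p_3/q_3 or the intermediate fraction (k*p_3 + p_2)/(k*q_3 + q_2) with the largest k >= 1 whose denominator stays <= 7; these approach x as k grows, and every other convergent or intermediate fraction in range is farther away.
Largest k: floor((7 - q_2)/q_3) = floor((7 - 4)/7) = 0.
Since k = 0, no intermediate fraction beyond p_3/q_3 has denominator <= 7, so the convergent 37/7 is the closest (its error is |169*7 - 37*32|/(32*7) = 1/224).

37/7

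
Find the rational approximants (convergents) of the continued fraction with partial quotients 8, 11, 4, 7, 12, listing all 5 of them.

Using the convergent recurrence p_i = a_i*p_{i-1} + p_{i-2}, q_i = a_i*q_{i-1} + q_{i-2} with p_{-2}=0, p_{-1}=1, q_{-2}=1, q_{-1}=0:
  i=0: a_0=8, p_0 = 8*1 + 0 = 8, q_0 = 8*0 + 1 = 1.
  i=1: a_1=11, p_1 = 11*8 + 1 = 89, q_1 = 11*1 + 0 = 11.
  i=2: a_2=4, p_2 = 4*89 + 8 = 364, q_2 = 4*11 + 1 = 45.
  i=3: a_3=7, p_3 = 7*364 + 89 = 2637, q_3 = 7*45 + 11 = 326.
  i=4: a_4=12, p_4 = 12*2637 + 364 = 32008, q_4 = 12*326 + 45 = 3957.

8/1, 89/11, 364/45, 2637/326, 32008/3957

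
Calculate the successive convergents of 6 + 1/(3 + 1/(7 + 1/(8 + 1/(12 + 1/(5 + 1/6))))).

6/1, 19/3, 139/22, 1131/179, 13711/2170, 69686/11029, 431827/68344

Using the convergent recurrence p_i = a_i*p_{i-1} + p_{i-2}, q_i = a_i*q_{i-1} + q_{i-2} with p_{-2}=0, p_{-1}=1, q_{-2}=1, q_{-1}=0:
  i=0: a_0=6, p_0 = 6*1 + 0 = 6, q_0 = 6*0 + 1 = 1.
  i=1: a_1=3, p_1 = 3*6 + 1 = 19, q_1 = 3*1 + 0 = 3.
  i=2: a_2=7, p_2 = 7*19 + 6 = 139, q_2 = 7*3 + 1 = 22.
  i=3: a_3=8, p_3 = 8*139 + 19 = 1131, q_3 = 8*22 + 3 = 179.
  i=4: a_4=12, p_4 = 12*1131 + 139 = 13711, q_4 = 12*179 + 22 = 2170.
  i=5: a_5=5, p_5 = 5*13711 + 1131 = 69686, q_5 = 5*2170 + 179 = 11029.
  i=6: a_6=6, p_6 = 6*69686 + 13711 = 431827, q_6 = 6*11029 + 2170 = 68344.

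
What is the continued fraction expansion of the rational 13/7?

Run the Euclidean algorithm on 13 and 7; the successive quotients are the partial quotients a_0, a_1, ... (each step inverts the fractional part left over by the previous one):
  13 = 1*7 + 6, so a_0 = 1.
  7 = 1*6 + 1, so a_1 = 1.
  6 = 6*1 + 0, so a_2 = 6.
The remainder reaches 0 after 3 divisions, so the expansion has 3 partial quotients, read off in order.

[1; 1, 6]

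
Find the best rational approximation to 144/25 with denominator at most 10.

23/4

Expand x = 144/25 as a continued fraction with the Euclidean algorithm:
  144 = 5*25 + 19, so a_0 = 5.
  25 = 1*19 + 6, so a_1 = 1.
  19 = 3*6 + 1, so a_2 = 3.
  6 = 6*1 + 0, so a_3 = 6.
so x = [5; 1, 3, 6].
Convergents (p_i = a_i*p_{i-1} + p_{i-2}, q_i = a_i*q_{i-1} + q_{i-2} with p_{-2}=0, p_{-1}=1, q_{-2}=1, q_{-1}=0), until the denominator exceeds 10:
  i=0: a_0=5, p_0 = 5*1 + 0 = 5, q_0 = 5*0 + 1 = 1.
  i=1: a_1=1, p_1 = 1*5 + 1 = 6, q_1 = 1*1 + 0 = 1.
  i=2: a_2=3, p_2 = 3*6 + 5 = 23, q_2 = 3*1 + 1 = 4.
  i=3: a_3=6, p_3 = 6*23 + 6 = 144, q_3 = 6*4 + 1 = 25.
q_3 = 25 > 10, so the last convergent with denominator <= 10 is p_2/q_2 = 23/4.
The closest fraction with denominator <= 10 is either p_2/q_2 or the intermediate fraction (k*p_2 + p_1)/(k*q_2 + q_1) with the largest k >= 1 whose denominator stays <= 10; these approach x as k grows, and every other convergent or intermediate fraction in range is farther away.
Largest k: floor((10 - q_1)/q_2) = floor((10 - 1)/4) = 2.
That gives (2*23 + 6)/(2*4 + 1) = 52/9.
Compare the errors: |x - 23/4| = |144*4 - 23*25|/(25*4) = 1/100, and |x - 52/9| = |144*9 - 52*25|/(25*9) = 4/225.
Cross-multiplying, 1*225 = 225 < 400 = 4*100, so 1/100 is smaller: the convergent 23/4 is closer to x than 52/9.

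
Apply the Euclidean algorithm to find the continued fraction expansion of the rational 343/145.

Run the Euclidean algorithm on 343 and 145; the successive quotients are the partial quotients a_0, a_1, ... (each step inverts the fractional part left over by the previous one):
  343 = 2*145 + 53, so a_0 = 2.
  145 = 2*53 + 39, so a_1 = 2.
  53 = 1*39 + 14, so a_2 = 1.
  39 = 2*14 + 11, so a_3 = 2.
  14 = 1*11 + 3, so a_4 = 1.
  11 = 3*3 + 2, so a_5 = 3.
  3 = 1*2 + 1, so a_6 = 1.
  2 = 2*1 + 0, so a_7 = 2.
The remainder reaches 0 after 8 divisions, so the expansion has 8 partial quotients, read off in order.

[2; 2, 1, 2, 1, 3, 1, 2]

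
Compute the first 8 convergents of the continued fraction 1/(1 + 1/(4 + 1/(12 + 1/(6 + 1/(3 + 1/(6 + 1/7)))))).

Using the convergent recurrence p_i = a_i*p_{i-1} + p_{i-2}, q_i = a_i*q_{i-1} + q_{i-2} with p_{-2}=0, p_{-1}=1, q_{-2}=1, q_{-1}=0:
  i=0: a_0=0, p_0 = 0*1 + 0 = 0, q_0 = 0*0 + 1 = 1.
  i=1: a_1=1, p_1 = 1*0 + 1 = 1, q_1 = 1*1 + 0 = 1.
  i=2: a_2=4, p_2 = 4*1 + 0 = 4, q_2 = 4*1 + 1 = 5.
  i=3: a_3=12, p_3 = 12*4 + 1 = 49, q_3 = 12*5 + 1 = 61.
  i=4: a_4=6, p_4 = 6*49 + 4 = 298, q_4 = 6*61 + 5 = 371.
  i=5: a_5=3, p_5 = 3*298 + 49 = 943, q_5 = 3*371 + 61 = 1174.
  i=6: a_6=6, p_6 = 6*943 + 298 = 5956, q_6 = 6*1174 + 371 = 7415.
  i=7: a_7=7, p_7 = 7*5956 + 943 = 42635, q_7 = 7*7415 + 1174 = 53079.

0/1, 1/1, 4/5, 49/61, 298/371, 943/1174, 5956/7415, 42635/53079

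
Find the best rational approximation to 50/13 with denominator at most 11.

27/7

Expand x = 50/13 as a continued fraction with the Euclidean algorithm:
  50 = 3*13 + 11, so a_0 = 3.
  13 = 1*11 + 2, so a_1 = 1.
  11 = 5*2 + 1, so a_2 = 5.
  2 = 2*1 + 0, so a_3 = 2.
so x = [3; 1, 5, 2].
Convergents (p_i = a_i*p_{i-1} + p_{i-2}, q_i = a_i*q_{i-1} + q_{i-2} with p_{-2}=0, p_{-1}=1, q_{-2}=1, q_{-1}=0), until the denominator exceeds 11:
  i=0: a_0=3, p_0 = 3*1 + 0 = 3, q_0 = 3*0 + 1 = 1.
  i=1: a_1=1, p_1 = 1*3 + 1 = 4, q_1 = 1*1 + 0 = 1.
  i=2: a_2=5, p_2 = 5*4 + 3 = 23, q_2 = 5*1 + 1 = 6.
  i=3: a_3=2, p_3 = 2*23 + 4 = 50, q_3 = 2*6 + 1 = 13.
q_3 = 13 > 11, so the last convergent with denominator <= 11 is p_2/q_2 = 23/6.
The closest fraction with denominator <= 11 is either p_2/q_2 or the intermediate fraction (k*p_2 + p_1)/(k*q_2 + q_1) with the largest k >= 1 whose denominator stays <= 11; these approach x as k grows, and every other convergent or intermediate fraction in range is farther away.
Largest k: floor((11 - q_1)/q_2) = floor((11 - 1)/6) = 1.
That gives (1*23 + 4)/(1*6 + 1) = 27/7.
Compare the errors: |x - 23/6| = |50*6 - 23*13|/(13*6) = 1/78, and |x - 27/7| = |50*7 - 27*13|/(13*7) = 1/91.
Cross-multiplying, 1*78 = 78 < 91 = 1*91, so 1/91 is smaller: the intermediate fraction 27/7 is closer to x than 23/6.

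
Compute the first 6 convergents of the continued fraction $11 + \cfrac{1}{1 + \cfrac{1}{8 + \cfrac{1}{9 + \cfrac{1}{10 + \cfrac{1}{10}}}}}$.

Using the convergent recurrence p_i = a_i*p_{i-1} + p_{i-2}, q_i = a_i*q_{i-1} + q_{i-2} with p_{-2}=0, p_{-1}=1, q_{-2}=1, q_{-1}=0:
  i=0: a_0=11, p_0 = 11*1 + 0 = 11, q_0 = 11*0 + 1 = 1.
  i=1: a_1=1, p_1 = 1*11 + 1 = 12, q_1 = 1*1 + 0 = 1.
  i=2: a_2=8, p_2 = 8*12 + 11 = 107, q_2 = 8*1 + 1 = 9.
  i=3: a_3=9, p_3 = 9*107 + 12 = 975, q_3 = 9*9 + 1 = 82.
  i=4: a_4=10, p_4 = 10*975 + 107 = 9857, q_4 = 10*82 + 9 = 829.
  i=5: a_5=10, p_5 = 10*9857 + 975 = 99545, q_5 = 10*829 + 82 = 8372.

11/1, 12/1, 107/9, 975/82, 9857/829, 99545/8372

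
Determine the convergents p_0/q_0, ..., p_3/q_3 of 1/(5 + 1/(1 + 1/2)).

Using the convergent recurrence p_i = a_i*p_{i-1} + p_{i-2}, q_i = a_i*q_{i-1} + q_{i-2} with p_{-2}=0, p_{-1}=1, q_{-2}=1, q_{-1}=0:
  i=0: a_0=0, p_0 = 0*1 + 0 = 0, q_0 = 0*0 + 1 = 1.
  i=1: a_1=5, p_1 = 5*0 + 1 = 1, q_1 = 5*1 + 0 = 5.
  i=2: a_2=1, p_2 = 1*1 + 0 = 1, q_2 = 1*5 + 1 = 6.
  i=3: a_3=2, p_3 = 2*1 + 1 = 3, q_3 = 2*6 + 5 = 17.

0/1, 1/5, 1/6, 3/17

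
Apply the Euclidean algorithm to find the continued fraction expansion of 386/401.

[0; 1, 25, 1, 2, 1, 3]

Run the Euclidean algorithm on 386 and 401; the successive quotients are the partial quotients a_0, a_1, ... (each step inverts the fractional part left over by the previous one):
  386 = 0*401 + 386, so a_0 = 0.
  401 = 1*386 + 15, so a_1 = 1.
  386 = 25*15 + 11, so a_2 = 25.
  15 = 1*11 + 4, so a_3 = 1.
  11 = 2*4 + 3, so a_4 = 2.
  4 = 1*3 + 1, so a_5 = 1.
  3 = 3*1 + 0, so a_6 = 3.
The remainder reaches 0 after 7 divisions, so the expansion has 7 partial quotients, read off in order.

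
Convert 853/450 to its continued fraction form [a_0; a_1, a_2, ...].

[1; 1, 8, 1, 1, 2, 1, 6]

Run the Euclidean algorithm on 853 and 450; the successive quotients are the partial quotients a_0, a_1, ... (each step inverts the fractional part left over by the previous one):
  853 = 1*450 + 403, so a_0 = 1.
  450 = 1*403 + 47, so a_1 = 1.
  403 = 8*47 + 27, so a_2 = 8.
  47 = 1*27 + 20, so a_3 = 1.
  27 = 1*20 + 7, so a_4 = 1.
  20 = 2*7 + 6, so a_5 = 2.
  7 = 1*6 + 1, so a_6 = 1.
  6 = 6*1 + 0, so a_7 = 6.
The remainder reaches 0 after 8 divisions, so the expansion has 8 partial quotients, read off in order.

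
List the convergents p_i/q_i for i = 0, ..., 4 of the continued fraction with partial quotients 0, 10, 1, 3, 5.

Using the convergent recurrence p_i = a_i*p_{i-1} + p_{i-2}, q_i = a_i*q_{i-1} + q_{i-2} with p_{-2}=0, p_{-1}=1, q_{-2}=1, q_{-1}=0:
  i=0: a_0=0, p_0 = 0*1 + 0 = 0, q_0 = 0*0 + 1 = 1.
  i=1: a_1=10, p_1 = 10*0 + 1 = 1, q_1 = 10*1 + 0 = 10.
  i=2: a_2=1, p_2 = 1*1 + 0 = 1, q_2 = 1*10 + 1 = 11.
  i=3: a_3=3, p_3 = 3*1 + 1 = 4, q_3 = 3*11 + 10 = 43.
  i=4: a_4=5, p_4 = 5*4 + 1 = 21, q_4 = 5*43 + 11 = 226.

0/1, 1/10, 1/11, 4/43, 21/226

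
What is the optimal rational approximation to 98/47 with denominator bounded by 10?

Expand x = 98/47 as a continued fraction with the Euclidean algorithm:
  98 = 2*47 + 4, so a_0 = 2.
  47 = 11*4 + 3, so a_1 = 11.
  4 = 1*3 + 1, so a_2 = 1.
  3 = 3*1 + 0, so a_3 = 3.
so x = [2; 11, 1, 3].
Convergents (p_i = a_i*p_{i-1} + p_{i-2}, q_i = a_i*q_{i-1} + q_{i-2} with p_{-2}=0, p_{-1}=1, q_{-2}=1, q_{-1}=0), until the denominator exceeds 10:
  i=0: a_0=2, p_0 = 2*1 + 0 = 2, q_0 = 2*0 + 1 = 1.
  i=1: a_1=11, p_1 = 11*2 + 1 = 23, q_1 = 11*1 + 0 = 11.
q_1 = 11 > 10, so the last convergent with denominator <= 10 is p_0/q_0 = 2/1.
The closest fraction with denominator <= 10 is either p_0/q_0 or the intermediate fraction (k*p_0 + p_{-1})/(k*q_0 + q_{-1}) with the largest k >= 1 whose denominator stays <= 10; these approach x as k grows, and every other convergent or intermediate fraction in range is farther away.
Largest k: floor((10 - q_{-1})/q_0) = floor((10 - 0)/1) = 10 (using the seeds p_{-1} = 1, q_{-1} = 0).
That gives (10*2 + 1)/(10*1 + 0) = 21/10.
Compare the errors: |x - 2/1| = |98*1 - 2*47|/(47*1) = 4/47, and |x - 21/10| = |98*10 - 21*47|/(47*10) = 7/470.
Cross-multiplying, 7*47 = 329 < 1880 = 4*470, so 7/470 is smaller: the intermediate fraction 21/10 is closer to x than 2/1.

21/10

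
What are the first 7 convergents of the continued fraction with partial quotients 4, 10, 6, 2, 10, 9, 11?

4/1, 41/10, 250/61, 541/132, 5660/1381, 51481/12561, 571951/139552

Using the convergent recurrence p_i = a_i*p_{i-1} + p_{i-2}, q_i = a_i*q_{i-1} + q_{i-2} with p_{-2}=0, p_{-1}=1, q_{-2}=1, q_{-1}=0:
  i=0: a_0=4, p_0 = 4*1 + 0 = 4, q_0 = 4*0 + 1 = 1.
  i=1: a_1=10, p_1 = 10*4 + 1 = 41, q_1 = 10*1 + 0 = 10.
  i=2: a_2=6, p_2 = 6*41 + 4 = 250, q_2 = 6*10 + 1 = 61.
  i=3: a_3=2, p_3 = 2*250 + 41 = 541, q_3 = 2*61 + 10 = 132.
  i=4: a_4=10, p_4 = 10*541 + 250 = 5660, q_4 = 10*132 + 61 = 1381.
  i=5: a_5=9, p_5 = 9*5660 + 541 = 51481, q_5 = 9*1381 + 132 = 12561.
  i=6: a_6=11, p_6 = 11*51481 + 5660 = 571951, q_6 = 11*12561 + 1381 = 139552.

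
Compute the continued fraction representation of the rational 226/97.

Run the Euclidean algorithm on 226 and 97; the successive quotients are the partial quotients a_0, a_1, ... (each step inverts the fractional part left over by the previous one):
  226 = 2*97 + 32, so a_0 = 2.
  97 = 3*32 + 1, so a_1 = 3.
  32 = 32*1 + 0, so a_2 = 32.
The remainder reaches 0 after 3 divisions, so the expansion has 3 partial quotients, read off in order.

[2; 3, 32]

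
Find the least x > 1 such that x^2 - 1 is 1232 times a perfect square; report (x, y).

First expand sqrt(1232) as a continued fraction. With x_i = (sqrt(1232) + m_i)/d_i and (m_0, d_0) = (0, 1): a_0 = floor(sqrt(1232)) = 35, since 35^2 = 1225 <= 1232 < 1296 = 36^2.
Iterate m_{i+1} = d_i*a_i - m_i, d_{i+1} = (1232 - m_{i+1}^2)/d_i, a_{i+1} = floor((a_0 + m_{i+1})/d_{i+1}):
  m_1 = 1*35 - 0 = 35, d_1 = (1232 - 35^2)/1 = 7/1 = 7, a_1 = floor((35 + 35)/7) = 10.
  m_2 = 7*10 - 35 = 35, d_2 = (1232 - 35^2)/7 = 7/7 = 1, a_2 = floor((35 + 35)/1) = 70.
  m_3 = 1*70 - 35 = 35, d_3 = (1232 - 35^2)/1 = 7/1 = 7: (m_3, d_3) = (m_1, d_1) = (35, 7), so from here the quotients repeat a_1, a_2; the period length is 2.
So sqrt(1232) = [35; (10, 70)] with period length k = 2.
k is even, so the fundamental solution of x^2 - 1232y^2 = 1 is (p_{k-1}, q_{k-1}) = (p_1, q_1); compute convergents through index 1.
Convergents (p_i = a_i*p_{i-1} + p_{i-2}, q_i = a_i*q_{i-1} + q_{i-2} with p_{-2}=0, p_{-1}=1, q_{-2}=1, q_{-1}=0):
  i=0: a_0=35, p_0 = 35*1 + 0 = 35, q_0 = 35*0 + 1 = 1.
  i=1: a_1=10, p_1 = 10*35 + 1 = 351, q_1 = 10*1 + 0 = 10.
Check: 351^2 - 1232*10^2 = 123201 - 123200 = 1, so (x, y) = (351, 10) solves the equation, and by the theorem it is the least positive solution.

(x, y) = (351, 10)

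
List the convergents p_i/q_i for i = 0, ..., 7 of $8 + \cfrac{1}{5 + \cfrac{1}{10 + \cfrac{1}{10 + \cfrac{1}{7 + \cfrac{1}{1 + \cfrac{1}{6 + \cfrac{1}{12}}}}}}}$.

Using the convergent recurrence p_i = a_i*p_{i-1} + p_{i-2}, q_i = a_i*q_{i-1} + q_{i-2} with p_{-2}=0, p_{-1}=1, q_{-2}=1, q_{-1}=0:
  i=0: a_0=8, p_0 = 8*1 + 0 = 8, q_0 = 8*0 + 1 = 1.
  i=1: a_1=5, p_1 = 5*8 + 1 = 41, q_1 = 5*1 + 0 = 5.
  i=2: a_2=10, p_2 = 10*41 + 8 = 418, q_2 = 10*5 + 1 = 51.
  i=3: a_3=10, p_3 = 10*418 + 41 = 4221, q_3 = 10*51 + 5 = 515.
  i=4: a_4=7, p_4 = 7*4221 + 418 = 29965, q_4 = 7*515 + 51 = 3656.
  i=5: a_5=1, p_5 = 1*29965 + 4221 = 34186, q_5 = 1*3656 + 515 = 4171.
  i=6: a_6=6, p_6 = 6*34186 + 29965 = 235081, q_6 = 6*4171 + 3656 = 28682.
  i=7: a_7=12, p_7 = 12*235081 + 34186 = 2855158, q_7 = 12*28682 + 4171 = 348355.

8/1, 41/5, 418/51, 4221/515, 29965/3656, 34186/4171, 235081/28682, 2855158/348355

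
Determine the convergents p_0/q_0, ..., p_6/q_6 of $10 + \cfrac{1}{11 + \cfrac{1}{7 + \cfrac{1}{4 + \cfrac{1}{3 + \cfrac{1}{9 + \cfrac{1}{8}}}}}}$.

10/1, 111/11, 787/78, 3259/323, 10564/1047, 98335/9746, 797244/79015

Using the convergent recurrence p_i = a_i*p_{i-1} + p_{i-2}, q_i = a_i*q_{i-1} + q_{i-2} with p_{-2}=0, p_{-1}=1, q_{-2}=1, q_{-1}=0:
  i=0: a_0=10, p_0 = 10*1 + 0 = 10, q_0 = 10*0 + 1 = 1.
  i=1: a_1=11, p_1 = 11*10 + 1 = 111, q_1 = 11*1 + 0 = 11.
  i=2: a_2=7, p_2 = 7*111 + 10 = 787, q_2 = 7*11 + 1 = 78.
  i=3: a_3=4, p_3 = 4*787 + 111 = 3259, q_3 = 4*78 + 11 = 323.
  i=4: a_4=3, p_4 = 3*3259 + 787 = 10564, q_4 = 3*323 + 78 = 1047.
  i=5: a_5=9, p_5 = 9*10564 + 3259 = 98335, q_5 = 9*1047 + 323 = 9746.
  i=6: a_6=8, p_6 = 8*98335 + 10564 = 797244, q_6 = 8*9746 + 1047 = 79015.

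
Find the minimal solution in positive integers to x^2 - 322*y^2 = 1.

First expand sqrt(322) as a continued fraction. With x_i = (sqrt(322) + m_i)/d_i and (m_0, d_0) = (0, 1): a_0 = floor(sqrt(322)) = 17, since 17^2 = 289 <= 322 < 324 = 18^2.
Iterate m_{i+1} = d_i*a_i - m_i, d_{i+1} = (322 - m_{i+1}^2)/d_i, a_{i+1} = floor((a_0 + m_{i+1})/d_{i+1}):
  m_1 = 1*17 - 0 = 17, d_1 = (322 - 17^2)/1 = 33/1 = 33, a_1 = floor((17 + 17)/33) = 1.
  m_2 = 33*1 - 17 = 16, d_2 = (322 - 16^2)/33 = 66/33 = 2, a_2 = floor((17 + 16)/2) = 16.
  m_3 = 2*16 - 16 = 16, d_3 = (322 - 16^2)/2 = 66/2 = 33, a_3 = floor((17 + 16)/33) = 1.
  m_4 = 33*1 - 16 = 17, d_4 = (322 - 17^2)/33 = 33/33 = 1, a_4 = floor((17 + 17)/1) = 34.
  m_5 = 1*34 - 17 = 17, d_5 = (322 - 17^2)/1 = 33/1 = 33: (m_5, d_5) = (m_1, d_1) = (17, 33), so from here the quotients repeat a_1, ..., a_4; the period length is 4.
So sqrt(322) = [17; (1, 16, 1, 34)] with period length k = 4.
k is even, so the fundamental solution of x^2 - 322y^2 = 1 is (p_{k-1}, q_{k-1}) = (p_3, q_3); compute convergents through index 3.
Convergents (p_i = a_i*p_{i-1} + p_{i-2}, q_i = a_i*q_{i-1} + q_{i-2} with p_{-2}=0, p_{-1}=1, q_{-2}=1, q_{-1}=0):
  i=0: a_0=17, p_0 = 17*1 + 0 = 17, q_0 = 17*0 + 1 = 1.
  i=1: a_1=1, p_1 = 1*17 + 1 = 18, q_1 = 1*1 + 0 = 1.
  i=2: a_2=16, p_2 = 16*18 + 17 = 305, q_2 = 16*1 + 1 = 17.
  i=3: a_3=1, p_3 = 1*305 + 18 = 323, q_3 = 1*17 + 1 = 18.
Check: 323^2 - 322*18^2 = 104329 - 104328 = 1, so (x, y) = (323, 18) solves the equation, and by the theorem it is the least positive solution.

(x, y) = (323, 18)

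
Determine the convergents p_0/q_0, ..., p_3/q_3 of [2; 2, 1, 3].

2/1, 5/2, 7/3, 26/11

Using the convergent recurrence p_i = a_i*p_{i-1} + p_{i-2}, q_i = a_i*q_{i-1} + q_{i-2} with p_{-2}=0, p_{-1}=1, q_{-2}=1, q_{-1}=0:
  i=0: a_0=2, p_0 = 2*1 + 0 = 2, q_0 = 2*0 + 1 = 1.
  i=1: a_1=2, p_1 = 2*2 + 1 = 5, q_1 = 2*1 + 0 = 2.
  i=2: a_2=1, p_2 = 1*5 + 2 = 7, q_2 = 1*2 + 1 = 3.
  i=3: a_3=3, p_3 = 3*7 + 5 = 26, q_3 = 3*3 + 2 = 11.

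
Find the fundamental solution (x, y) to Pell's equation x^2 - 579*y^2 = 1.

First expand sqrt(579) as a continued fraction. With x_i = (sqrt(579) + m_i)/d_i and (m_0, d_0) = (0, 1): a_0 = floor(sqrt(579)) = 24, since 24^2 = 576 <= 579 < 625 = 25^2.
Iterate m_{i+1} = d_i*a_i - m_i, d_{i+1} = (579 - m_{i+1}^2)/d_i, a_{i+1} = floor((a_0 + m_{i+1})/d_{i+1}):
  m_1 = 1*24 - 0 = 24, d_1 = (579 - 24^2)/1 = 3/1 = 3, a_1 = floor((24 + 24)/3) = 16.
  m_2 = 3*16 - 24 = 24, d_2 = (579 - 24^2)/3 = 3/3 = 1, a_2 = floor((24 + 24)/1) = 48.
  m_3 = 1*48 - 24 = 24, d_3 = (579 - 24^2)/1 = 3/1 = 3: (m_3, d_3) = (m_1, d_1) = (24, 3), so from here the quotients repeat a_1, a_2; the period length is 2.
So sqrt(579) = [24; (16, 48)] with period length k = 2.
k is even, so the fundamental solution of x^2 - 579y^2 = 1 is (p_{k-1}, q_{k-1}) = (p_1, q_1); compute convergents through index 1.
Convergents (p_i = a_i*p_{i-1} + p_{i-2}, q_i = a_i*q_{i-1} + q_{i-2} with p_{-2}=0, p_{-1}=1, q_{-2}=1, q_{-1}=0):
  i=0: a_0=24, p_0 = 24*1 + 0 = 24, q_0 = 24*0 + 1 = 1.
  i=1: a_1=16, p_1 = 16*24 + 1 = 385, q_1 = 16*1 + 0 = 16.
Check: 385^2 - 579*16^2 = 148225 - 148224 = 1, so (x, y) = (385, 16) solves the equation, and by the theorem it is the least positive solution.

(x, y) = (385, 16)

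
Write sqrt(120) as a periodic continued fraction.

Write x_i = (sqrt(120) + m_i)/d_i with (m_0, d_0) = (0, 1). a_0 = floor(sqrt(120)) = 10, since 10^2 = 100 <= 120 < 121 = 11^2.
Iterate m_{i+1} = d_i*a_i - m_i, d_{i+1} = (120 - m_{i+1}^2)/d_i, a_{i+1} = floor((a_0 + m_{i+1})/d_{i+1}):
  m_1 = 1*10 - 0 = 10, d_1 = (120 - 10^2)/1 = 20/1 = 20, a_1 = floor((10 + 10)/20) = 1.
  m_2 = 20*1 - 10 = 10, d_2 = (120 - 10^2)/20 = 20/20 = 1, a_2 = floor((10 + 10)/1) = 20.
  m_3 = 1*20 - 10 = 10, d_3 = (120 - 10^2)/1 = 20/1 = 20: (m_3, d_3) = (m_1, d_1) = (10, 20), so from here the quotients repeat a_1, a_2; the period length is 2.
Hence the expansion of sqrt(120) is a_0 = 10 followed by the repeating block 1, 20 (period 2).

[10; (1, 20)]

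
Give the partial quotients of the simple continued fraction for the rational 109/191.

Run the Euclidean algorithm on 109 and 191; the successive quotients are the partial quotients a_0, a_1, ... (each step inverts the fractional part left over by the previous one):
  109 = 0*191 + 109, so a_0 = 0.
  191 = 1*109 + 82, so a_1 = 1.
  109 = 1*82 + 27, so a_2 = 1.
  82 = 3*27 + 1, so a_3 = 3.
  27 = 27*1 + 0, so a_4 = 27.
The remainder reaches 0 after 5 divisions, so the expansion has 5 partial quotients, read off in order.

[0; 1, 1, 3, 27]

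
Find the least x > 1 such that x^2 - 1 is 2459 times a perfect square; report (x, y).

First expand sqrt(2459) as a continued fraction. With x_i = (sqrt(2459) + m_i)/d_i and (m_0, d_0) = (0, 1): a_0 = floor(sqrt(2459)) = 49, since 49^2 = 2401 <= 2459 < 2500 = 50^2.
Iterate m_{i+1} = d_i*a_i - m_i, d_{i+1} = (2459 - m_{i+1}^2)/d_i, a_{i+1} = floor((a_0 + m_{i+1})/d_{i+1}):
  m_1 = 1*49 - 0 = 49, d_1 = (2459 - 49^2)/1 = 58/1 = 58, a_1 = floor((49 + 49)/58) = 1.
  m_2 = 58*1 - 49 = 9, d_2 = (2459 - 9^2)/58 = 2378/58 = 41, a_2 = floor((49 + 9)/41) = 1.
  m_3 = 41*1 - 9 = 32, d_3 = (2459 - 32^2)/41 = 1435/41 = 35, a_3 = floor((49 + 32)/35) = 2.
  m_4 = 35*2 - 32 = 38, d_4 = (2459 - 38^2)/35 = 1015/35 = 29, a_4 = floor((49 + 38)/29) = 3.
  m_5 = 29*3 - 38 = 49, d_5 = (2459 - 49^2)/29 = 58/29 = 2, a_5 = floor((49 + 49)/2) = 49.
  m_6 = 2*49 - 49 = 49, d_6 = (2459 - 49^2)/2 = 58/2 = 29, a_6 = floor((49 + 49)/29) = 3.
  m_7 = 29*3 - 49 = 38, d_7 = (2459 - 38^2)/29 = 1015/29 = 35, a_7 = floor((49 + 38)/35) = 2.
  m_8 = 35*2 - 38 = 32, d_8 = (2459 - 32^2)/35 = 1435/35 = 41, a_8 = floor((49 + 32)/41) = 1.
  m_9 = 41*1 - 32 = 9, d_9 = (2459 - 9^2)/41 = 2378/41 = 58, a_9 = floor((49 + 9)/58) = 1.
  m_10 = 58*1 - 9 = 49, d_10 = (2459 - 49^2)/58 = 58/58 = 1, a_10 = floor((49 + 49)/1) = 98.
  m_11 = 1*98 - 49 = 49, d_11 = (2459 - 49^2)/1 = 58/1 = 58: (m_11, d_11) = (m_1, d_1) = (49, 58), so from here the quotients repeat a_1, ..., a_10; the period length is 10.
So sqrt(2459) = [49; (1, 1, 2, 3, 49, 3, 2, 1, 1, 98)] with period length k = 10.
k is even, so the fundamental solution of x^2 - 2459y^2 = 1 is (p_{k-1}, q_{k-1}) = (p_9, q_9); compute convergents through index 9.
Convergents (p_i = a_i*p_{i-1} + p_{i-2}, q_i = a_i*q_{i-1} + q_{i-2} with p_{-2}=0, p_{-1}=1, q_{-2}=1, q_{-1}=0):
  i=0: a_0=49, p_0 = 49*1 + 0 = 49, q_0 = 49*0 + 1 = 1.
  i=1: a_1=1, p_1 = 1*49 + 1 = 50, q_1 = 1*1 + 0 = 1.
  i=2: a_2=1, p_2 = 1*50 + 49 = 99, q_2 = 1*1 + 1 = 2.
  i=3: a_3=2, p_3 = 2*99 + 50 = 248, q_3 = 2*2 + 1 = 5.
  i=4: a_4=3, p_4 = 3*248 + 99 = 843, q_4 = 3*5 + 2 = 17.
  i=5: a_5=49, p_5 = 49*843 + 248 = 41555, q_5 = 49*17 + 5 = 838.
  i=6: a_6=3, p_6 = 3*41555 + 843 = 125508, q_6 = 3*838 + 17 = 2531.
  i=7: a_7=2, p_7 = 2*125508 + 41555 = 292571, q_7 = 2*2531 + 838 = 5900.
  i=8: a_8=1, p_8 = 1*292571 + 125508 = 418079, q_8 = 1*5900 + 2531 = 8431.
  i=9: a_9=1, p_9 = 1*418079 + 292571 = 710650, q_9 = 1*8431 + 5900 = 14331.
Check: 710650^2 - 2459*14331^2 = 505023422500 - 505023422499 = 1, so (x, y) = (710650, 14331) solves the equation, and by the theorem it is the least positive solution.

(x, y) = (710650, 14331)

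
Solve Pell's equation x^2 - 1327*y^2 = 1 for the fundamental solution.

(x, y) = (65024, 1785)

First expand sqrt(1327) as a continued fraction. With x_i = (sqrt(1327) + m_i)/d_i and (m_0, d_0) = (0, 1): a_0 = floor(sqrt(1327)) = 36, since 36^2 = 1296 <= 1327 < 1369 = 37^2.
Iterate m_{i+1} = d_i*a_i - m_i, d_{i+1} = (1327 - m_{i+1}^2)/d_i, a_{i+1} = floor((a_0 + m_{i+1})/d_{i+1}):
  m_1 = 1*36 - 0 = 36, d_1 = (1327 - 36^2)/1 = 31/1 = 31, a_1 = floor((36 + 36)/31) = 2.
  m_2 = 31*2 - 36 = 26, d_2 = (1327 - 26^2)/31 = 651/31 = 21, a_2 = floor((36 + 26)/21) = 2.
  m_3 = 21*2 - 26 = 16, d_3 = (1327 - 16^2)/21 = 1071/21 = 51, a_3 = floor((36 + 16)/51) = 1.
  m_4 = 51*1 - 16 = 35, d_4 = (1327 - 35^2)/51 = 102/51 = 2, a_4 = floor((36 + 35)/2) = 35.
  m_5 = 2*35 - 35 = 35, d_5 = (1327 - 35^2)/2 = 102/2 = 51, a_5 = floor((36 + 35)/51) = 1.
  m_6 = 51*1 - 35 = 16, d_6 = (1327 - 16^2)/51 = 1071/51 = 21, a_6 = floor((36 + 16)/21) = 2.
  m_7 = 21*2 - 16 = 26, d_7 = (1327 - 26^2)/21 = 651/21 = 31, a_7 = floor((36 + 26)/31) = 2.
  m_8 = 31*2 - 26 = 36, d_8 = (1327 - 36^2)/31 = 31/31 = 1, a_8 = floor((36 + 36)/1) = 72.
  m_9 = 1*72 - 36 = 36, d_9 = (1327 - 36^2)/1 = 31/1 = 31: (m_9, d_9) = (m_1, d_1) = (36, 31), so from here the quotients repeat a_1, ..., a_8; the period length is 8.
So sqrt(1327) = [36; (2, 2, 1, 35, 1, 2, 2, 72)] with period length k = 8.
k is even, so the fundamental solution of x^2 - 1327y^2 = 1 is (p_{k-1}, q_{k-1}) = (p_7, q_7); compute convergents through index 7.
Convergents (p_i = a_i*p_{i-1} + p_{i-2}, q_i = a_i*q_{i-1} + q_{i-2} with p_{-2}=0, p_{-1}=1, q_{-2}=1, q_{-1}=0):
  i=0: a_0=36, p_0 = 36*1 + 0 = 36, q_0 = 36*0 + 1 = 1.
  i=1: a_1=2, p_1 = 2*36 + 1 = 73, q_1 = 2*1 + 0 = 2.
  i=2: a_2=2, p_2 = 2*73 + 36 = 182, q_2 = 2*2 + 1 = 5.
  i=3: a_3=1, p_3 = 1*182 + 73 = 255, q_3 = 1*5 + 2 = 7.
  i=4: a_4=35, p_4 = 35*255 + 182 = 9107, q_4 = 35*7 + 5 = 250.
  i=5: a_5=1, p_5 = 1*9107 + 255 = 9362, q_5 = 1*250 + 7 = 257.
  i=6: a_6=2, p_6 = 2*9362 + 9107 = 27831, q_6 = 2*257 + 250 = 764.
  i=7: a_7=2, p_7 = 2*27831 + 9362 = 65024, q_7 = 2*764 + 257 = 1785.
Check: 65024^2 - 1327*1785^2 = 4228120576 - 4228120575 = 1, so (x, y) = (65024, 1785) solves the equation, and by the theorem it is the least positive solution.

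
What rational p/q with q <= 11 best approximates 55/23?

Expand x = 55/23 as a continued fraction with the Euclidean algorithm:
  55 = 2*23 + 9, so a_0 = 2.
  23 = 2*9 + 5, so a_1 = 2.
  9 = 1*5 + 4, so a_2 = 1.
  5 = 1*4 + 1, so a_3 = 1.
  4 = 4*1 + 0, so a_4 = 4.
so x = [2; 2, 1, 1, 4].
Convergents (p_i = a_i*p_{i-1} + p_{i-2}, q_i = a_i*q_{i-1} + q_{i-2} with p_{-2}=0, p_{-1}=1, q_{-2}=1, q_{-1}=0), until the denominator exceeds 11:
  i=0: a_0=2, p_0 = 2*1 + 0 = 2, q_0 = 2*0 + 1 = 1.
  i=1: a_1=2, p_1 = 2*2 + 1 = 5, q_1 = 2*1 + 0 = 2.
  i=2: a_2=1, p_2 = 1*5 + 2 = 7, q_2 = 1*2 + 1 = 3.
  i=3: a_3=1, p_3 = 1*7 + 5 = 12, q_3 = 1*3 + 2 = 5.
  i=4: a_4=4, p_4 = 4*12 + 7 = 55, q_4 = 4*5 + 3 = 23.
q_4 = 23 > 11, so the last convergent with denominator <= 11 is p_3/q_3 = 12/5.
The closest fraction with denominator <= 11 is either p_3/q_3 or the intermediate fraction (k*p_3 + p_2)/(k*q_3 + q_2) with the largest k >= 1 whose denominator stays <= 11; these approach x as k grows, and every other convergent or intermediate fraction in range is farther away.
Largest k: floor((11 - q_2)/q_3) = floor((11 - 3)/5) = 1.
That gives (1*12 + 7)/(1*5 + 3) = 19/8.
Compare the errors: |x - 12/5| = |55*5 - 12*23|/(23*5) = 1/115, and |x - 19/8| = |55*8 - 19*23|/(23*8) = 3/184.
Cross-multiplying, 1*184 = 184 < 345 = 3*115, so 1/115 is smaller: the convergent 12/5 is closer to x than 19/8.

12/5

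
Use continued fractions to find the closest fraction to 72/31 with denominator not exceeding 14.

7/3

Expand x = 72/31 as a continued fraction with the Euclidean algorithm:
  72 = 2*31 + 10, so a_0 = 2.
  31 = 3*10 + 1, so a_1 = 3.
  10 = 10*1 + 0, so a_2 = 10.
so x = [2; 3, 10].
Convergents (p_i = a_i*p_{i-1} + p_{i-2}, q_i = a_i*q_{i-1} + q_{i-2} with p_{-2}=0, p_{-1}=1, q_{-2}=1, q_{-1}=0), until the denominator exceeds 14:
  i=0: a_0=2, p_0 = 2*1 + 0 = 2, q_0 = 2*0 + 1 = 1.
  i=1: a_1=3, p_1 = 3*2 + 1 = 7, q_1 = 3*1 + 0 = 3.
  i=2: a_2=10, p_2 = 10*7 + 2 = 72, q_2 = 10*3 + 1 = 31.
q_2 = 31 > 14, so the last convergent with denominator <= 14 is p_1/q_1 = 7/3.
The closest fraction with denominator <= 14 is either p_1/q_1 or the intermediate fraction (k*p_1 + p_0)/(k*q_1 + q_0) with the largest k >= 1 whose denominator stays <= 14; these approach x as k grows, and every other convergent or intermediate fraction in range is farther away.
Largest k: floor((14 - q_0)/q_1) = floor((14 - 1)/3) = 4.
That gives (4*7 + 2)/(4*3 + 1) = 30/13.
Compare the errors: |x - 7/3| = |72*3 - 7*31|/(31*3) = 1/93, and |x - 30/13| = |72*13 - 30*31|/(31*13) = 6/403.
Cross-multiplying, 1*403 = 403 < 558 = 6*93, so 1/93 is smaller: the convergent 7/3 is closer to x than 30/13.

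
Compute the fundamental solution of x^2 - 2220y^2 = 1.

(x, y) = (6581191, 139678)

First expand sqrt(2220) as a continued fraction. With x_i = (sqrt(2220) + m_i)/d_i and (m_0, d_0) = (0, 1): a_0 = floor(sqrt(2220)) = 47, since 47^2 = 2209 <= 2220 < 2304 = 48^2.
Iterate m_{i+1} = d_i*a_i - m_i, d_{i+1} = (2220 - m_{i+1}^2)/d_i, a_{i+1} = floor((a_0 + m_{i+1})/d_{i+1}):
  m_1 = 1*47 - 0 = 47, d_1 = (2220 - 47^2)/1 = 11/1 = 11, a_1 = floor((47 + 47)/11) = 8.
  m_2 = 11*8 - 47 = 41, d_2 = (2220 - 41^2)/11 = 539/11 = 49, a_2 = floor((47 + 41)/49) = 1.
  m_3 = 49*1 - 41 = 8, d_3 = (2220 - 8^2)/49 = 2156/49 = 44, a_3 = floor((47 + 8)/44) = 1.
  m_4 = 44*1 - 8 = 36, d_4 = (2220 - 36^2)/44 = 924/44 = 21, a_4 = floor((47 + 36)/21) = 3.
  m_5 = 21*3 - 36 = 27, d_5 = (2220 - 27^2)/21 = 1491/21 = 71, a_5 = floor((47 + 27)/71) = 1.
  m_6 = 71*1 - 27 = 44, d_6 = (2220 - 44^2)/71 = 284/71 = 4, a_6 = floor((47 + 44)/4) = 22.
  m_7 = 4*22 - 44 = 44, d_7 = (2220 - 44^2)/4 = 284/4 = 71, a_7 = floor((47 + 44)/71) = 1.
  m_8 = 71*1 - 44 = 27, d_8 = (2220 - 27^2)/71 = 1491/71 = 21, a_8 = floor((47 + 27)/21) = 3.
  m_9 = 21*3 - 27 = 36, d_9 = (2220 - 36^2)/21 = 924/21 = 44, a_9 = floor((47 + 36)/44) = 1.
  m_10 = 44*1 - 36 = 8, d_10 = (2220 - 8^2)/44 = 2156/44 = 49, a_10 = floor((47 + 8)/49) = 1.
  m_11 = 49*1 - 8 = 41, d_11 = (2220 - 41^2)/49 = 539/49 = 11, a_11 = floor((47 + 41)/11) = 8.
  m_12 = 11*8 - 41 = 47, d_12 = (2220 - 47^2)/11 = 11/11 = 1, a_12 = floor((47 + 47)/1) = 94.
  m_13 = 1*94 - 47 = 47, d_13 = (2220 - 47^2)/1 = 11/1 = 11: (m_13, d_13) = (m_1, d_1) = (47, 11), so from here the quotients repeat a_1, ..., a_12; the period length is 12.
So sqrt(2220) = [47; (8, 1, 1, 3, 1, 22, 1, 3, 1, 1, 8, 94)] with period length k = 12.
k is even, so the fundamental solution of x^2 - 2220y^2 = 1 is (p_{k-1}, q_{k-1}) = (p_11, q_11); compute convergents through index 11.
Convergents (p_i = a_i*p_{i-1} + p_{i-2}, q_i = a_i*q_{i-1} + q_{i-2} with p_{-2}=0, p_{-1}=1, q_{-2}=1, q_{-1}=0):
  i=0: a_0=47, p_0 = 47*1 + 0 = 47, q_0 = 47*0 + 1 = 1.
  i=1: a_1=8, p_1 = 8*47 + 1 = 377, q_1 = 8*1 + 0 = 8.
  i=2: a_2=1, p_2 = 1*377 + 47 = 424, q_2 = 1*8 + 1 = 9.
  i=3: a_3=1, p_3 = 1*424 + 377 = 801, q_3 = 1*9 + 8 = 17.
  i=4: a_4=3, p_4 = 3*801 + 424 = 2827, q_4 = 3*17 + 9 = 60.
  i=5: a_5=1, p_5 = 1*2827 + 801 = 3628, q_5 = 1*60 + 17 = 77.
  i=6: a_6=22, p_6 = 22*3628 + 2827 = 82643, q_6 = 22*77 + 60 = 1754.
  i=7: a_7=1, p_7 = 1*82643 + 3628 = 86271, q_7 = 1*1754 + 77 = 1831.
  i=8: a_8=3, p_8 = 3*86271 + 82643 = 341456, q_8 = 3*1831 + 1754 = 7247.
  i=9: a_9=1, p_9 = 1*341456 + 86271 = 427727, q_9 = 1*7247 + 1831 = 9078.
  i=10: a_10=1, p_10 = 1*427727 + 341456 = 769183, q_10 = 1*9078 + 7247 = 16325.
  i=11: a_11=8, p_11 = 8*769183 + 427727 = 6581191, q_11 = 8*16325 + 9078 = 139678.
Check: 6581191^2 - 2220*139678^2 = 43312074978481 - 43312074978480 = 1, so (x, y) = (6581191, 139678) solves the equation, and by the theorem it is the least positive solution.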